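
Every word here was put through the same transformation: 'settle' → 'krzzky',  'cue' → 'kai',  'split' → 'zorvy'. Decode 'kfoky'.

The output letters match the input read backwards, each shifted +6: settle reversed is elttes. Two steps: reverse the string, then apply a Caesar shift of +6.
Decoding kfoky: shift back: k−6=e, f−6=z, o−6=i, k−6=e, y−6=s → ezies; then reverse → seize.

seize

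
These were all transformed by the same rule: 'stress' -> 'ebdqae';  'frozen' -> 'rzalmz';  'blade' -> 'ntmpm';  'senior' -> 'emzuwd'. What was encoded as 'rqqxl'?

field

It's a Vigenère-style cipher with numeric key [12,8,12]: position i shifts by key[i mod 3].
Decoding rqqxl: r−12=f, q−8=i, q−12=e, x−12=l, l−8=d.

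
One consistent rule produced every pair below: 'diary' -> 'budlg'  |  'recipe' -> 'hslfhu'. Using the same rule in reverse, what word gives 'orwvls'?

The output letters match the input read backwards, each shifted +3: diary reversed is yraid. Two steps: reverse the string, then apply a Caesar shift of +3.
Decoding orwvls: shift back: o−3=l, r−3=o, w−3=t, v−3=s, l−3=i, s−3=p → lotsip; then reverse → pistol.

pistol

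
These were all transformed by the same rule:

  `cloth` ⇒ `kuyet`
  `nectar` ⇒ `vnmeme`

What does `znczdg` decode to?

resort

In cloth: c→k is +8, l→u is +9, o→y is +10, t→e is +11 — the shift increases by 1 each position. Each letter shifts forward by (position + 8), i.e. 8, 9, 10, … — the shift grows by one for each successive letter.
Undoing it on znczdg: z−8=r, n−9=e, c−10=s, z−11=o, d−12=r, g−13=t.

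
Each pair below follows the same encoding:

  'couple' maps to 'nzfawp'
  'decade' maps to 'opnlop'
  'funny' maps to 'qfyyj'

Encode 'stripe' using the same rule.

Compare letters: c→n is +11, o→z is +11, u→f is +11 — a constant shift. This is a Caesar cipher with shift 11.
For stripe: s+11=d, t+11=e, r+11=c, i+11=t, p+11=a, e+11=p.

dectap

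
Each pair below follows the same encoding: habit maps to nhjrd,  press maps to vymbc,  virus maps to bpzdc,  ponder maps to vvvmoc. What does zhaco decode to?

In habit: h→n is +6, a→h is +7, b→j is +8, i→r is +9 — the shift increases by 1 each position. Each letter shifts forward by (position + 6), i.e. 6, 7, 8, … — the shift grows by one for each successive letter.
Reversing it on zhaco: z−6=t, h−7=a, a−8=s, c−9=t, o−10=e.

taste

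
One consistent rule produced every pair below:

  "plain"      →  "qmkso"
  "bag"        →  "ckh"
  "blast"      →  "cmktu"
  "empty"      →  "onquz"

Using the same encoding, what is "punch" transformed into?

Two shifts are in play — +10 for a/e/i/o/u, +1 for every other letter.
On punch: p(cons)+1=q, u(vowel)+10=e, n(cons)+1=o, c(cons)+1=d, h(cons)+1=i.

qeodi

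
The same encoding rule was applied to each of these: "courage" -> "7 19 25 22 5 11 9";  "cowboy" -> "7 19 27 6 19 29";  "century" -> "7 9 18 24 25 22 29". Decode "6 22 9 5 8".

c is letter #3 and maps to 7: an offset of 4. The number is (letter's place in the alphabet, a=1) + 4.
Undoing it on 6 22 9 5 8: 6→(6−4)÷1=2=b, 22→(22−4)÷1=18=r, 9→(9−4)÷1=5=e, 5→(5−4)÷1=1=a, 8→(8−4)÷1=4=d.

bread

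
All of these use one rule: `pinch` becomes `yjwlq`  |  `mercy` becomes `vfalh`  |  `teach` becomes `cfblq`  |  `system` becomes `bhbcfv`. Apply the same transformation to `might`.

Vowels shift forward by 1 and consonants shift forward by 9.
Applying it to might: m(cons)+9=v, i(vowel)+1=j, g(cons)+9=p, h(cons)+9=q, t(cons)+9=c.

vjpqc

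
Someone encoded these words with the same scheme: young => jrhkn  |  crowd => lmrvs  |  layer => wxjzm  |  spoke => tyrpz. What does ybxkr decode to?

y(24)→j(9) and o(14)→r(17) fit y≡7x+23 (mod 26); the inverse of 7 mod 26 is 15. Treating letters as 0–25, the rule is x ↦ 7x + 23 (mod 26).
Decoding ybxkr: y(24)→15·(24−23)≡15=p; b(1)→15·(1−23)≡8=i; x(23)→15·(23−23)≡0=a; k(10)→15·(10−23)≡13=n; r(17)→15·(17−23)≡14=o (all mod 26).

piano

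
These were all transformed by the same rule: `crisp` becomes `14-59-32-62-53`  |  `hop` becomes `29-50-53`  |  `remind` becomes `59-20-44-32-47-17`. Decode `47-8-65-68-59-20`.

nature

With a=1..z=26, the number is 3·pos + 5.
Decoding 47-8-65-68-59-20: 47→(47−5)÷3=14=n, 8→(8−5)÷3=1=a, 65→(65−5)÷3=20=t, 68→(68−5)÷3=21=u, 59→(59−5)÷3=18=r, 20→(20−5)÷3=5=e.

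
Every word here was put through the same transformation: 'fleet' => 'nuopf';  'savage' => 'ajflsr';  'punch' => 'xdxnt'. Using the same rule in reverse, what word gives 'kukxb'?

In fleet: f→n is +8, l→u is +9, e→o is +10, e→p is +11 — the shift increases by 1 each position. Each letter shifts forward by (position + 8), i.e. 8, 9, 10, … — the shift grows by one for each successive letter.
Decoding kukxb: k−8=c, u−9=l, k−10=a, x−11=m, b−12=p.

clamp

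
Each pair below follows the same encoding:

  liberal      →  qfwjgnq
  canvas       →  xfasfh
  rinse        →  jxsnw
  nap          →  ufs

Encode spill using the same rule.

qqnux

The output letters match the input read backwards, each shifted +5: liberal reversed is larebil. Two steps: reverse the string, then apply a Caesar shift of +5.
On spill: reverse → llips; then shift: l+5=q, l+5=q, i+5=n, p+5=u, s+5=x.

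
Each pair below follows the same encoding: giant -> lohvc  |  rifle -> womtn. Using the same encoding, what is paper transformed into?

ugwma

Letter i (0-indexed) is shifted by i+5, so successive shifts are 5, 6, 7, ….
On paper: p+5=u, a+6=g, p+7=w, e+8=m, r+9=a.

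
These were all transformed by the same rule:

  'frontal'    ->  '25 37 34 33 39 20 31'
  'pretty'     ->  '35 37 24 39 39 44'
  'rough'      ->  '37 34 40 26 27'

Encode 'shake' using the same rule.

38 27 20 30 24

f is letter #6 and maps to 25: an offset of 19. The number is (letter's place in the alphabet, a=1) + 19.
On shake: s=19→38, h=8→27, a=1→20, k=11→30, e=5→24.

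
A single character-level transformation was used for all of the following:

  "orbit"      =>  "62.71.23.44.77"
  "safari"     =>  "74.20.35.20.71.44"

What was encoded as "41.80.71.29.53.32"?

hurdle

With a=1..z=26, the number is 3·pos + 17.
Undoing it on 41.80.71.29.53.32: 41→(41−17)÷3=8=h, 80→(80−17)÷3=21=u, 71→(71−17)÷3=18=r, 29→(29−17)÷3=4=d, 53→(53−17)÷3=12=l, 32→(32−17)÷3=5=e.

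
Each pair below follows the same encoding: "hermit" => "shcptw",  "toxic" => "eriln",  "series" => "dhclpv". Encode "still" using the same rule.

dwtow

The shifts repeat in a cycle of length 2: positions 0,1,… shift by +11, +3, then the pattern repeats.
For still: s+11=d, t+3=w, i+11=t, l+3=o, l+11=w.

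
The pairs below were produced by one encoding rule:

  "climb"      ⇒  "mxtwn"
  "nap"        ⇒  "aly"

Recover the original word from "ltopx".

media

The output letters match the input read backwards, each shifted +11: climb reversed is bmilc. Two steps: reverse the string, then apply a Caesar shift of +11.
Undoing it on ltopx: shift back: l−11=a, t−11=i, o−11=d, p−11=e, x−11=m → aidem; then reverse → media.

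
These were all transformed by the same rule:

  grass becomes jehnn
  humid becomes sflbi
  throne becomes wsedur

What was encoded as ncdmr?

Treating letters as 0–25, the rule is x ↦ 9x + 7 (mod 26).
Undoing it on ncdmr: n(13)→3·(13−7)≡18=s; c(2)→3·(2−7)≡11=l; d(3)→3·(3−7)≡14=o; m(12)→3·(12−7)≡15=p; r(17)→3·(17−7)≡4=e (all mod 26).

slope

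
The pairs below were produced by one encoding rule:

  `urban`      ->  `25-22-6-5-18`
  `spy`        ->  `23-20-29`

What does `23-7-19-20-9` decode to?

u is letter #21 and maps to 25: an offset of 4. Each letter is replaced by its alphabet position (a=1..z=26) + 4.
Reversing it on 23-7-19-20-9: 23→(23−4)÷1=19=s, 7→(7−4)÷1=3=c, 19→(19−4)÷1=15=o, 20→(20−4)÷1=16=p, 9→(9−4)÷1=5=e.

scope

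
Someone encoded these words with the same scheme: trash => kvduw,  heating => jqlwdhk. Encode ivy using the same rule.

byl

The output letters match the input read backwards, each shifted +3: trash reversed is hsart. Two steps: reverse the string, then apply a Caesar shift of +3.
On ivy: reverse → yvi; then shift: y+3=b, v+3=y, i+3=l.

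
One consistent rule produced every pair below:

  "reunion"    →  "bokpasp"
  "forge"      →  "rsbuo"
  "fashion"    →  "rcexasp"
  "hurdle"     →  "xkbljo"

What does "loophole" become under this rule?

Treating letters as 0–25, the rule is x ↦ 3x + 2 (mod 26).
On loophole: l(11)→3·11+2≡9=j; o(14)→3·14+2≡18=s; o(14)→3·14+2≡18=s; p(15)→3·15+2≡21=v; h(7)→3·7+2≡23=x; o(14)→3·14+2≡18=s; l(11)→3·11+2≡9=j; e(4)→3·4+2≡14=o (all mod 26).

jssvxsjo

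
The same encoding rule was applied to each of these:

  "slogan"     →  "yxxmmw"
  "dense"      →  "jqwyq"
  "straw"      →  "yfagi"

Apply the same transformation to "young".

Shifts by position in slogan: pos 0: s→y (+6), pos 1: l→x (+12), pos 2: o→x (+9), pos 3: g→m (+6), pos 4: a→m (+12), pos 5: n→w (+9) — repeating every 3. A repeating key of period 3 is used — shifts +6, +12, +9 over and over.
Applying it to young: y+6=e, o+12=a, u+9=d, n+6=t, g+12=s.

eadts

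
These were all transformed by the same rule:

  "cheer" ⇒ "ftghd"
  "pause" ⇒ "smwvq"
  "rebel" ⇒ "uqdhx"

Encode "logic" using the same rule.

oailo

Shifts by position in cheer: pos 0: c→f (+3), pos 1: h→t (+12), pos 2: e→g (+2), pos 3: e→h (+3), pos 4: r→d (+12) — repeating every 3. It's a Vigenère-style cipher with numeric key [3,12,2]: position i shifts by key[i mod 3].
Applying it to logic: l+3=o, o+12=a, g+2=i, i+3=l, c+12=o.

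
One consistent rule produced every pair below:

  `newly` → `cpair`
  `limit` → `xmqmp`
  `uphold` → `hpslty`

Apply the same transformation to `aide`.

ihme

The output letters match the input read backwards, each shifted +4: newly reversed is ylwen. Read the word backwards and shift each letter +4.
On aide: reverse → edia; then shift: e+4=i, d+4=h, i+4=m, a+4=e.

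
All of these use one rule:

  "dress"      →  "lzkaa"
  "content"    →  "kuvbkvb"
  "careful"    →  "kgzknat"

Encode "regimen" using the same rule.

The shift depends on letter class: consonant d→l is +8, but vowel e→k is +6. Two shifts are in play — +6 for a/e/i/o/u, +8 for every other letter.
On regimen: r(cons)+8=z, e(vowel)+6=k, g(cons)+8=o, i(vowel)+6=o, m(cons)+8=u, e(vowel)+6=k, n(cons)+8=v.

zkooukv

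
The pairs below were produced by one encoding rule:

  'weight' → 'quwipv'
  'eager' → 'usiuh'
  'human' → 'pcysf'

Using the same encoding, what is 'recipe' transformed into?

hugwtu

w(22)→q(16) and e(4)→u(20) fit y≡7x+18 (mod 26); the inverse of 7 mod 26 is 15. Each letter's alphabet position (a=0..z=25) is mapped through 7·x+18 mod 26 — an affine cipher.
For recipe: r(17)→7·17+18≡7=h; e(4)→7·4+18≡20=u; c(2)→7·2+18≡6=g; i(8)→7·8+18≡22=w; p(15)→7·15+18≡19=t; e(4)→7·4+18≡20=u (all mod 26).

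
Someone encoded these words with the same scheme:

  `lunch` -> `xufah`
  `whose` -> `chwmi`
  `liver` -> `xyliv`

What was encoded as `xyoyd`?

limit

l(11)→x(23) and u(20)→u(20) fit y≡17x+18 (mod 26); the inverse of 17 mod 26 is 23. Each letter's alphabet position (a=0..z=25) is mapped through 17·x+18 mod 26 — an affine cipher.
Undoing it on xyoyd: x(23)→23·(23−18)≡11=l; y(24)→23·(24−18)≡8=i; o(14)→23·(14−18)≡12=m; y(24)→23·(24−18)≡8=i; d(3)→23·(3−18)≡19=t (all mod 26).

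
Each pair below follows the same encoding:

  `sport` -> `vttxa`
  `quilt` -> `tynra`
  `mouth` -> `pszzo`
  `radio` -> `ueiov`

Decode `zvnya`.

In sport: s→v is +3, p→t is +4, o→t is +5, r→x is +6 — the shift increases by 1 each position. Letter i (0-indexed) is shifted by i+3, so successive shifts are 3, 4, 5, ….
Decoding zvnya: z−3=w, v−4=r, n−5=i, y−6=s, a−7=t.

wrist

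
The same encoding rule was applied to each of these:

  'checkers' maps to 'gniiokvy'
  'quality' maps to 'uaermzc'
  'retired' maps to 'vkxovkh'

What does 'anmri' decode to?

while

Shifts by position in checkers: pos 0: c→g (+4), pos 1: h→n (+6), pos 2: e→i (+4), pos 3: c→i (+6) — repeating every 2. The shifts repeat in a cycle of length 2: positions 0,1,… shift by +4, +6, then the pattern repeats.
Decoding anmri: a−4=w, n−6=h, m−4=i, r−6=l, i−4=e.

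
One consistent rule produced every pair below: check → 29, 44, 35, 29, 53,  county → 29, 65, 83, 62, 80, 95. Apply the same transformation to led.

Each letter becomes 3×(its alphabet position, a=1..z=26) + 20.
On led: l=12→56, e=5→35, d=4→32.

56, 35, 32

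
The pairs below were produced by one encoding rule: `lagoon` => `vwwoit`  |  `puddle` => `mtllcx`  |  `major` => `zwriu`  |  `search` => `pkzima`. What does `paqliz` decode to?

radish

The output letters match the input read backwards, each shifted +8: lagoon reversed is noogal. Read the word backwards and shift each letter +8.
Decoding paqliz: shift back: p−8=h, a−8=s, q−8=i, l−8=d, i−8=a, z−8=r → hsidar; then reverse → radish.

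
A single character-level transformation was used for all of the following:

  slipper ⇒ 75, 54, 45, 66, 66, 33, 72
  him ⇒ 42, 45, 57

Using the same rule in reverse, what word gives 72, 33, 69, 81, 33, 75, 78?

The formula is n = 3×(alphabet index, a=1) + 18.
Reversing it on 72, 33, 69, 81, 33, 75, 78: 72→(72−18)÷3=18=r, 33→(33−18)÷3=5=e, 69→(69−18)÷3=17=q, 81→(81−18)÷3=21=u, 33→(33−18)÷3=5=e, 75→(75−18)÷3=19=s, 78→(78−18)÷3=20=t.

request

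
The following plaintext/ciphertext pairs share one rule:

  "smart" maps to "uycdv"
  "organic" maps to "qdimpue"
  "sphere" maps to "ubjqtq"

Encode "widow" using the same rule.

yufay

Shifts by position in smart: pos 0: s→u (+2), pos 1: m→y (+12), pos 2: a→c (+2), pos 3: r→d (+12) — repeating every 2. It's a Vigenère-style cipher with numeric key [2,12]: position i shifts by key[i mod 2].
Applying it to widow: w+2=y, i+12=u, d+2=f, o+12=a, w+2=y.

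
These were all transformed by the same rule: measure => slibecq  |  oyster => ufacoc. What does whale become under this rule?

In measure: m→s is +6, e→l is +7, a→i is +8, s→b is +9 — the shift increases by 1 each position. Each letter shifts forward by (position + 6), i.e. 6, 7, 8, … — the shift grows by one for each successive letter.
Applying it to whale: w+6=c, h+7=o, a+8=i, l+9=u, e+10=o.

coiuo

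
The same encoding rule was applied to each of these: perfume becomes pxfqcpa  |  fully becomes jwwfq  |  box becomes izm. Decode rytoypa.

pending

The output letters match the input read backwards, each shifted +11: perfume reversed is emufrep. Two steps: reverse the string, then apply a Caesar shift of +11.
Undoing it on rytoypa: shift back: r−11=g, y−11=n, t−11=i, o−11=d, y−11=n, p−11=e, a−11=p → gnidnep; then reverse → pending.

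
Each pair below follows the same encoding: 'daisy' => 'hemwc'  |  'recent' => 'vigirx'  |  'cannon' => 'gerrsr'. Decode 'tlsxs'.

This is a Caesar cipher with shift 4.
Decoding tlsxs: t−4=p, l−4=h, s−4=o, x−4=t, s−4=o.

photo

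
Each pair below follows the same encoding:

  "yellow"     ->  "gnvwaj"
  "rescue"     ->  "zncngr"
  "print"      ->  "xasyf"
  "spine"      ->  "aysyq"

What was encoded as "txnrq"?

In yellow: y→g is +8, e→n is +9, l→v is +10, l→w is +11 — the shift increases by 1 each position. Letter i (0-indexed) is shifted by i+8, so successive shifts are 8, 9, 10, ….
Undoing it on txnrq: t−8=l, x−9=o, n−10=d, r−11=g, q−12=e.

lodge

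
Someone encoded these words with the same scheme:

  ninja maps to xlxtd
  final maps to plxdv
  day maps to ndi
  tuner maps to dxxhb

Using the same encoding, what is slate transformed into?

cvddh

The shift depends on letter class: consonant n→x is +10, but vowel i→l is +3. Vowels shift forward by 3 and consonants shift forward by 10.
On slate: s(cons)+10=c, l(cons)+10=v, a(vowel)+3=d, t(cons)+10=d, e(vowel)+3=h.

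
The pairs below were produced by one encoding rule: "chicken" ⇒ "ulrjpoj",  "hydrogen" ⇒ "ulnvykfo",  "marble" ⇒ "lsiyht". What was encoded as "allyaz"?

The output letters match the input read backwards, each shifted +7: chicken reversed is nekcihc. Read the word backwards and shift each letter +7.
Undoing it on allyaz: shift back: a−7=t, l−7=e, l−7=e, y−7=r, a−7=t, z−7=s → teerts; then reverse → street.

street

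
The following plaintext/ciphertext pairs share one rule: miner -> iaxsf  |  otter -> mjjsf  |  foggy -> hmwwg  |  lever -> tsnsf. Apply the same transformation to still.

ujatt

m(12)→i(8) and i(8)→a(0) fit y≡15x+10 (mod 26); the inverse of 15 mod 26 is 7. Treating letters as 0–25, the rule is x ↦ 15x + 10 (mod 26).
For still: s(18)→15·18+10≡20=u; t(19)→15·19+10≡9=j; i(8)→15·8+10≡0=a; l(11)→15·11+10≡19=t; l(11)→15·11+10≡19=t (all mod 26).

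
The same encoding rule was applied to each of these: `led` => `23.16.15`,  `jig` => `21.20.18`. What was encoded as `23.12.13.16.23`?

label

The number is (letter's place in the alphabet, a=1) + 11.
Reversing it on 23.12.13.16.23: 23→(23−11)÷1=12=l, 12→(12−11)÷1=1=a, 13→(13−11)÷1=2=b, 16→(16−11)÷1=5=e, 23→(23−11)÷1=12=l.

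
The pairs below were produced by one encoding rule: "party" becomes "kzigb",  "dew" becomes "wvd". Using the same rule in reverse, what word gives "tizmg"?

Each pair mirrors across the alphabet (p↔k, a↔z, r↔i): positions sum to 25. Letters are reflected about the middle of the alphabet (position → 25−position): Atbash.
Undoing it on tizmg: t↔g, i↔r, z↔a, m↔n, g↔t.

grant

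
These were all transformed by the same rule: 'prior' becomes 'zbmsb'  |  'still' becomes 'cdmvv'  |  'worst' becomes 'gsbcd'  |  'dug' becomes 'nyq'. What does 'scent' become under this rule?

The shift depends on letter class: consonant p→z is +10, but vowel i→m is +4. Two shifts are in play — +4 for a/e/i/o/u, +10 for every other letter.
On scent: s(cons)+10=c, c(cons)+10=m, e(vowel)+4=i, n(cons)+10=x, t(cons)+10=d.

cmixd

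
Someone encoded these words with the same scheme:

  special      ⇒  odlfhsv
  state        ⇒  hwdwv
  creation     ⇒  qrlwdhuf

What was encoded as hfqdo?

lance

Read the word backwards and shift each letter +3.
Undoing it on hfqdo: shift back: h−3=e, f−3=c, q−3=n, d−3=a, o−3=l → ecnal; then reverse → lance.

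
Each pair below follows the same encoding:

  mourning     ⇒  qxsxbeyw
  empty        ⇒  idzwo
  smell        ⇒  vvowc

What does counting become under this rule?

qxsdxeym

The output letters match the input read backwards, each shifted +10: mourning reversed is gninruom. The word is reversed, then every letter is shifted forward by 10.
For counting: reverse → gnitnuoc; then shift: g+10=q, n+10=x, i+10=s, t+10=d, n+10=x, u+10=e, o+10=y, c+10=m.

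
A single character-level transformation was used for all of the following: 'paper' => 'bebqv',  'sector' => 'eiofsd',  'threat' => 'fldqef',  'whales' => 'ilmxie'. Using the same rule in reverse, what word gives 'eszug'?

sonic

Shifts by position in paper: pos 0: p→b (+12), pos 1: a→e (+4), pos 2: p→b (+12), pos 3: e→q (+12), pos 4: r→v (+4) — repeating every 3. A repeating key of period 3 is used — shifts +12, +4, +12 over and over.
Reversing it on eszug: e−12=s, s−4=o, z−12=n, u−12=i, g−4=c.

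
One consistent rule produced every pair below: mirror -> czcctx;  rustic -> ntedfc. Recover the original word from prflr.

The output letters match the input read backwards, each shifted +11: mirror reversed is rorrim. The word is reversed, then every letter is shifted forward by 11.
Decoding prflr: shift back: p−11=e, r−11=g, f−11=u, l−11=a, r−11=g → eguag; then reverse → gauge.

gauge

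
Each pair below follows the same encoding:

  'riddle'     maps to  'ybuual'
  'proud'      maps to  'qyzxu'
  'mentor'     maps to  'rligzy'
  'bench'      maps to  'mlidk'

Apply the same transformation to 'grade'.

r(17)→y(24) and i(8)→b(1) fit y≡17x+21 (mod 26); the inverse of 17 mod 26 is 23. Treating letters as 0–25, the rule is x ↦ 17x + 21 (mod 26).
For grade: g(6)→17·6+21≡19=t; r(17)→17·17+21≡24=y; a(0)→17·0+21≡21=v; d(3)→17·3+21≡20=u; e(4)→17·4+21≡11=l (all mod 26).

tyvul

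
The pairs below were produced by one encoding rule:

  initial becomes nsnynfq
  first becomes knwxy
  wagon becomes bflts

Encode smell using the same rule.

Compare letters: i→n is +5, n→s is +5, i→n is +5 — a constant shift. It's a constant shift of +5 (ROT5).
For smell: s+5=x, m+5=r, e+5=j, l+5=q, l+5=q.

xrjqq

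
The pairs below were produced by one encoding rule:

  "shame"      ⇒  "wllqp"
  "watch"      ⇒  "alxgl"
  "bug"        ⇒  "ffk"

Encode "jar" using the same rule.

The shift depends on letter class: consonant s→w is +4, but vowel a→l is +11. The rule splits by letter class: vowels +11, consonants +4.
On jar: j(cons)+4=n, a(vowel)+11=l, r(cons)+4=v.

nlv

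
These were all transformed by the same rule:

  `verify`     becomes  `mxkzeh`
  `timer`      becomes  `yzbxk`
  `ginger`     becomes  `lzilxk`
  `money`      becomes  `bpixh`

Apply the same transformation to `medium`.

bxqzfb

v(21)→m(12) and e(4)→x(23) fit y≡7x+21 (mod 26); the inverse of 7 mod 26 is 15. Each letter's alphabet position (a=0..z=25) is mapped through 7·x+21 mod 26 — an affine cipher.
For medium: m(12)→7·12+21≡1=b; e(4)→7·4+21≡23=x; d(3)→7·3+21≡16=q; i(8)→7·8+21≡25=z; u(20)→7·20+21≡5=f; m(12)→7·12+21≡1=b (all mod 26).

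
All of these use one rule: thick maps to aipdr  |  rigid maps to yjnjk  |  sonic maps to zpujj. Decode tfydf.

mercy

A repeating key of period 2 is used — shifts +7, +1 over and over.
Reversing it on tfydf: t−7=m, f−1=e, y−7=r, d−1=c, f−7=y.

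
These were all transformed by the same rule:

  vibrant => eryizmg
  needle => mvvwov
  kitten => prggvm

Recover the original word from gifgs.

truth

Each pair mirrors across the alphabet (v↔e, i↔r, b↔y): positions sum to 25. Letters are reflected about the middle of the alphabet (position → 25−position): Atbash.
Decoding gifgs: g↔t, i↔r, f↔u, g↔t, s↔h.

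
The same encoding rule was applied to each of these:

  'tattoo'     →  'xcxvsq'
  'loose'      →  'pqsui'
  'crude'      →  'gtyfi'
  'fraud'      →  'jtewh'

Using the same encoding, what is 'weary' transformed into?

It's a Vigenère-style cipher with numeric key [4,2]: position i shifts by key[i mod 2].
For weary: w+4=a, e+2=g, a+4=e, r+2=t, y+4=c.

agetc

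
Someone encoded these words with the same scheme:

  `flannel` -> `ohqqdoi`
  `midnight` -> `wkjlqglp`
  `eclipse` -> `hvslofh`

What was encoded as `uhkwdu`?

rather

The output letters match the input read backwards, each shifted +3: flannel reversed is lennalf. Read the word backwards and shift each letter +3.
Undoing it on uhkwdu: shift back: u−3=r, h−3=e, k−3=h, w−3=t, d−3=a, u−3=r → rehtar; then reverse → rather.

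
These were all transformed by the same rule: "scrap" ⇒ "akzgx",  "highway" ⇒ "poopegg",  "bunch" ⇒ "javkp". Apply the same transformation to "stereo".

abkzku

Two shifts are in play — +6 for a/e/i/o/u, +8 for every other letter.
For stereo: s(cons)+8=a, t(cons)+8=b, e(vowel)+6=k, r(cons)+8=z, e(vowel)+6=k, o(vowel)+6=u.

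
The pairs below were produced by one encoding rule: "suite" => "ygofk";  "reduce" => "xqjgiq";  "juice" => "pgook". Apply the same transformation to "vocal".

Shifts by position in suite: pos 0: s→y (+6), pos 1: u→g (+12), pos 2: i→o (+6), pos 3: t→f (+12) — repeating every 2. The shifts repeat in a cycle of length 2: positions 0,1,… shift by +6, +12, then the pattern repeats.
For vocal: v+6=b, o+12=a, c+6=i, a+12=m, l+6=r.

baimr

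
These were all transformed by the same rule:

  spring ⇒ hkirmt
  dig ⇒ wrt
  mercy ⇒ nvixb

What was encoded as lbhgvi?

oyster

Each pair mirrors across the alphabet (s↔h, p↔k, r↔i): positions sum to 25. Letters are reflected about the middle of the alphabet (position → 25−position): Atbash.
Reversing it on lbhgvi: l↔o, b↔y, h↔s, g↔t, v↔e, i↔r.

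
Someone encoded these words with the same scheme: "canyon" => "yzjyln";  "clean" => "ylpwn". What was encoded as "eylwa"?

The output letters match the input read backwards, each shifted +11: canyon reversed is noynac. Read the word backwards and shift each letter +11.
Undoing it on eylwa: shift back: e−11=t, y−11=n, l−11=a, w−11=l, a−11=p → tnalp; then reverse → plant.

plant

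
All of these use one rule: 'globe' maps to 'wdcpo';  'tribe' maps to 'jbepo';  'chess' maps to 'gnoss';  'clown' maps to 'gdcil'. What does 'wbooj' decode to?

Each letter's alphabet position (a=0..z=25) is mapped through 17·x+24 mod 26 — an affine cipher.
Decoding wbooj: w(22)→23·(22−24)≡6=g; b(1)→23·(1−24)≡17=r; o(14)→23·(14−24)≡4=e; o(14)→23·(14−24)≡4=e; j(9)→23·(9−24)≡19=t (all mod 26).

greet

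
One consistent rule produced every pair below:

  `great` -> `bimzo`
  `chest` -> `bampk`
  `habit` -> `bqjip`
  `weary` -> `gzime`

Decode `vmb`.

The output letters match the input read backwards, each shifted +8: great reversed is taerg. Two steps: reverse the string, then apply a Caesar shift of +8.
Undoing it on vmb: shift back: v−8=n, m−8=e, b−8=t → net; then reverse → ten.

ten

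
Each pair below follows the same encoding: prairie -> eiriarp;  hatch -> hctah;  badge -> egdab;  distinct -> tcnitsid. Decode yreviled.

delivery

It's just the letters in reverse order.
Undoing it on yreviled: then reverse → delivery.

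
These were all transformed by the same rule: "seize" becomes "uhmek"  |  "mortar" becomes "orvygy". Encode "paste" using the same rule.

rdwyk

In seize: s→u is +2, e→h is +3, i→m is +4, z→e is +5 — the shift increases by 1 each position. Letter i (0-indexed) is shifted by i+2, so successive shifts are 2, 3, 4, ….
On paste: p+2=r, a+3=d, s+4=w, t+5=y, e+6=k.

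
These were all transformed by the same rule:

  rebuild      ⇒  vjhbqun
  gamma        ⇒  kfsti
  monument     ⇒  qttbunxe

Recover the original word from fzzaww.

button

In rebuild: r→v is +4, e→j is +5, b→h is +6, u→b is +7 — the shift increases by 1 each position. Each letter shifts forward by (position + 4), i.e. 4, 5, 6, … — the shift grows by one for each successive letter.
Reversing it on fzzaww: f−4=b, z−5=u, z−6=t, a−7=t, w−8=o, w−9=n.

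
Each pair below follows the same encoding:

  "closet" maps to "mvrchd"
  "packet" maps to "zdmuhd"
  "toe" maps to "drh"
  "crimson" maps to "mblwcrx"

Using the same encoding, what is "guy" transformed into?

The shift depends on letter class: consonant c→m is +10, but vowel o→r is +3. The rule splits by letter class: vowels +3, consonants +10.
Applying it to guy: g(cons)+10=q, u(vowel)+3=x, y(cons)+10=i.

qxi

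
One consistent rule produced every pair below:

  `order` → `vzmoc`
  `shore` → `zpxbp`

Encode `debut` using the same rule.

kmkee

In order: o→v is +7, r→z is +8, d→m is +9, e→o is +10 — the shift increases by 1 each position. Letter i (0-indexed) is shifted by i+7, so successive shifts are 7, 8, 9, ….
For debut: d+7=k, e+8=m, b+9=k, u+10=e, t+11=e.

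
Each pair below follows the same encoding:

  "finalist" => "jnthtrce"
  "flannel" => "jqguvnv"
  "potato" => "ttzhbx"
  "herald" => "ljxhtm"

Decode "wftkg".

Each letter shifts forward by (position + 4), i.e. 4, 5, 6, … — the shift grows by one for each successive letter.
Decoding wftkg: w−4=s, f−5=a, t−6=n, k−7=d, g−8=y.

sandy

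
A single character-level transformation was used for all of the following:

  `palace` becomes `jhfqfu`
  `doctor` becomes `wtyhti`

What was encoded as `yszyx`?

The output letters match the input read backwards, each shifted +5: palace reversed is ecalap. Two steps: reverse the string, then apply a Caesar shift of +5.
Decoding yszyx: shift back: y−5=t, s−5=n, z−5=u, y−5=t, x−5=s → tnuts; then reverse → stunt.

stunt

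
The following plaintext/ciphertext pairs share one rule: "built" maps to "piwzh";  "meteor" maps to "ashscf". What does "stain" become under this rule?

Compare letters: b→p is +14, u→i is +14, i→w is +14 — a constant shift. Each letter is shifted forward by 14 in the alphabet (a Caesar shift of +14).
On stain: s+14=g, t+14=h, a+14=o, i+14=w, n+14=b.

ghowb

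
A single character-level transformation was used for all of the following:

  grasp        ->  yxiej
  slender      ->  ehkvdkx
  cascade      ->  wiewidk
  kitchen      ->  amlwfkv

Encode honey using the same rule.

g(6)→y(24) and r(17)→x(23) fit y≡7x+8 (mod 26); the inverse of 7 mod 26 is 15. This is an affine cipher: with a=0,…,z=25, each position x becomes (7x+8) mod 26.
For honey: h(7)→7·7+8≡5=f; o(14)→7·14+8≡2=c; n(13)→7·13+8≡21=v; e(4)→7·4+8≡10=k; y(24)→7·24+8≡20=u (all mod 26).

fcvku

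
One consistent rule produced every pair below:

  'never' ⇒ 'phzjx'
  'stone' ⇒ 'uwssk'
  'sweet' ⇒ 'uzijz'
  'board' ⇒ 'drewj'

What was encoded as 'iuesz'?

grant

Each letter shifts forward by (position + 2), i.e. 2, 3, 4, … — the shift grows by one for each successive letter.
Undoing it on iuesz: i−2=g, u−3=r, e−4=a, s−5=n, z−6=t.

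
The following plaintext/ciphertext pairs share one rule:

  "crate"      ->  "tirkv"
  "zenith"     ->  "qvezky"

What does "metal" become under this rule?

Compare letters: c→t is +17, r→i is +17, a→r is +17 — a constant shift. Every letter moves 17 places later in the alphabet, wrapping around z→a.
Applying it to metal: m+17=d, e+17=v, t+17=k, a+17=r, l+17=c.

dvkrc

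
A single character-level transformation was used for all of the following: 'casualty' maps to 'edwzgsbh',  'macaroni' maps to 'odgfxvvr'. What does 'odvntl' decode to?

marine

Each letter shifts forward by (position + 2), i.e. 2, 3, 4, … — the shift grows by one for each successive letter.
Reversing it on odvntl: o−2=m, d−3=a, v−4=r, n−5=i, t−6=n, l−7=e.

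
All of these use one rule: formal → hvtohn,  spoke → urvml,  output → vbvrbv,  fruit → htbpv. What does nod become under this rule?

pvf

The shift depends on letter class: consonant f→h is +2, but vowel o→v is +7. Vowels shift forward by 7 and consonants shift forward by 2.
On nod: n(cons)+2=p, o(vowel)+7=v, d(cons)+2=f.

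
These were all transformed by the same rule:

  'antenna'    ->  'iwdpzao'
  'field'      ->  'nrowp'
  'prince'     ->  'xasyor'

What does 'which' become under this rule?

In antenna: a→i is +8, n→w is +9, t→d is +10, e→p is +11 — the shift increases by 1 each position. The shift increases by 1 at each position, starting from +8: 8, 9, 10, ….
For which: w+8=e, h+9=q, i+10=s, c+11=n, h+12=t.

eqsnt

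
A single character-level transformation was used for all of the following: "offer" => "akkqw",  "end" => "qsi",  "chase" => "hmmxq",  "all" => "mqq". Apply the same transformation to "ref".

The shift depends on letter class: consonant f→k is +5, but vowel o→a is +12. Two shifts are in play — +12 for a/e/i/o/u, +5 for every other letter.
On ref: r(cons)+5=w, e(vowel)+12=q, f(cons)+5=k.

wqk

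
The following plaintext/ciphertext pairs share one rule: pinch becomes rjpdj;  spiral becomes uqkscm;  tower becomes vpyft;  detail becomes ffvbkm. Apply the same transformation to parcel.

Shifts by position in pinch: pos 0: p→r (+2), pos 1: i→j (+1), pos 2: n→p (+2), pos 3: c→d (+1) — repeating every 2. It's a Vigenère-style cipher with numeric key [2,1]: position i shifts by key[i mod 2].
For parcel: p+2=r, a+1=b, r+2=t, c+1=d, e+2=g, l+1=m.

rbtdgm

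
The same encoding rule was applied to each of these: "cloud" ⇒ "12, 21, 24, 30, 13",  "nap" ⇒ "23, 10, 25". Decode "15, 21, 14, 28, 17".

flesh

Letters become their 1-based position plus 9 (so a→10, b→11, …).
Undoing it on 15, 21, 14, 28, 17: 15→(15−9)÷1=6=f, 21→(21−9)÷1=12=l, 14→(14−9)÷1=5=e, 28→(28−9)÷1=19=s, 17→(17−9)÷1=8=h.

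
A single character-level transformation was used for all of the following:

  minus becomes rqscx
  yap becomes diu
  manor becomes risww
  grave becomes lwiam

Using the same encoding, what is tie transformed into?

yqm

The shift depends on letter class: consonant m→r is +5, but vowel i→q is +8. Vowels shift forward by 8 and consonants shift forward by 5.
For tie: t(cons)+5=y, i(vowel)+8=q, e(vowel)+8=m.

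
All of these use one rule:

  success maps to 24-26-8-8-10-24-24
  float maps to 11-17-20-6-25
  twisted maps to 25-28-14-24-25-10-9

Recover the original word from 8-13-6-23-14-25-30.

charity

s is letter #19 and maps to 24: an offset of 5. Letters become their 1-based position plus 5 (so a→6, b→7, …).
Decoding 8-13-6-23-14-25-30: 8→(8−5)÷1=3=c, 13→(13−5)÷1=8=h, 6→(6−5)÷1=1=a, 23→(23−5)÷1=18=r, 14→(14−5)÷1=9=i, 25→(25−5)÷1=20=t, 30→(30−5)÷1=25=y.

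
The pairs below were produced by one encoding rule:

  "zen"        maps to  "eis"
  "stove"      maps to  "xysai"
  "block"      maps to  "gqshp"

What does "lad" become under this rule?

The shift depends on letter class: consonant z→e is +5, but vowel e→i is +4. Two shifts are in play — +4 for a/e/i/o/u, +5 for every other letter.
Applying it to lad: l(cons)+5=q, a(vowel)+4=e, d(cons)+5=i.

qei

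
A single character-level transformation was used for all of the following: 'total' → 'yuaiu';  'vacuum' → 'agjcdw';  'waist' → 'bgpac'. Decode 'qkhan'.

Letter i (0-indexed) is shifted by i+5, so successive shifts are 5, 6, 7, ….
Undoing it on qkhan: q−5=l, k−6=e, h−7=a, a−8=s, n−9=e.

lease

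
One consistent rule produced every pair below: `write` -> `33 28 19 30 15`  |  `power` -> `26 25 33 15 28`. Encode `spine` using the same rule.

w is letter #23 and maps to 33: an offset of 10. Letters become their 1-based position plus 10 (so a→11, b→12, …).
Applying it to spine: s=19→29, p=16→26, i=9→19, n=14→24, e=5→15.

29 26 19 24 15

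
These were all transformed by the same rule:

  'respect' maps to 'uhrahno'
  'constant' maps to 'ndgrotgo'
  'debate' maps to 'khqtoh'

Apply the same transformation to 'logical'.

r(17)→u(20) and e(4)→h(7) fit y≡23x+19 (mod 26); the inverse of 23 mod 26 is 17. Treating letters as 0–25, the rule is x ↦ 23x + 19 (mod 26).
Applying it to logical: l(11)→23·11+19≡12=m; o(14)→23·14+19≡3=d; g(6)→23·6+19≡1=b; i(8)→23·8+19≡21=v; c(2)→23·2+19≡13=n; a(0)→23·0+19≡19=t; l(11)→23·11+19≡12=m (all mod 26).

mdbvntm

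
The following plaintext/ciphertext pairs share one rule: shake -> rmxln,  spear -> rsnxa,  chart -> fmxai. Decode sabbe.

s(18)→r(17) and h(7)→m(12) fit y≡17x+23 (mod 26); the inverse of 17 mod 26 is 23. This is an affine cipher: with a=0,…,z=25, each position x becomes (17x+23) mod 26.
Decoding sabbe: s(18)→23·(18−23)≡15=p; a(0)→23·(0−23)≡17=r; b(1)→23·(1−23)≡14=o; b(1)→23·(1−23)≡14=o; e(4)→23·(4−23)≡5=f (all mod 26).

proof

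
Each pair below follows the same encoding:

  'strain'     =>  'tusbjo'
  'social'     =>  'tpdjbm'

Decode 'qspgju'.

profit

Compare letters: s→t is +1, t→u is +1, r→s is +1 — a constant shift. This is a Caesar cipher with shift 1.
Decoding qspgju: q−1=p, s−1=r, p−1=o, g−1=f, j−1=i, u−1=t.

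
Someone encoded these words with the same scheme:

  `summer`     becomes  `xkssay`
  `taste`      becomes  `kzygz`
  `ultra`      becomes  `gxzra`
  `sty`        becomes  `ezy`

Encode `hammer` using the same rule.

xkssgn

The output letters match the input read backwards, each shifted +6: summer reversed is remmus. Two steps: reverse the string, then apply a Caesar shift of +6.
For hammer: reverse → remmah; then shift: r+6=x, e+6=k, m+6=s, m+6=s, a+6=g, h+6=n.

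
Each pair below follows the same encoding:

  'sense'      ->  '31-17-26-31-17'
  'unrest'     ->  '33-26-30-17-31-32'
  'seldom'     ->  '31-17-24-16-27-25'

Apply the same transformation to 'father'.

s is letter #19 and maps to 31: an offset of 12. Each letter is replaced by its alphabet position (a=1..z=26) + 12.
For father: f=6→18, a=1→13, t=20→32, h=8→20, e=5→17, r=18→30.

18-13-32-20-17-30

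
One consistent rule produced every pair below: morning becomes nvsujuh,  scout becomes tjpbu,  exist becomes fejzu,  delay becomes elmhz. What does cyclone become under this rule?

Shifts by position in morning: pos 0: m→n (+1), pos 1: o→v (+7), pos 2: r→s (+1), pos 3: n→u (+7) — repeating every 2. A repeating key of period 2 is used — shifts +1, +7 over and over.
Applying it to cyclone: c+1=d, y+7=f, c+1=d, l+7=s, o+1=p, n+7=u, e+1=f.

dfdspuf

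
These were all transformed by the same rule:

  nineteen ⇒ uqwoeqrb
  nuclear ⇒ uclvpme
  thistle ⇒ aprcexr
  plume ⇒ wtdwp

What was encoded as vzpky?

In nineteen: n→u is +7, i→q is +8, n→w is +9, e→o is +10 — the shift increases by 1 each position. Letter i (0-indexed) is shifted by i+7, so successive shifts are 7, 8, 9, ….
Decoding vzpky: v−7=o, z−8=r, p−9=g, k−10=a, y−11=n.

organ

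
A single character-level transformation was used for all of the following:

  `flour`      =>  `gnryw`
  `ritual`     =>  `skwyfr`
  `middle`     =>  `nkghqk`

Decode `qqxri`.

In flour: f→g is +1, l→n is +2, o→r is +3, u→y is +4 — the shift increases by 1 each position. Each letter shifts forward by (position + 1), i.e. 1, 2, 3, … — the shift grows by one for each successive letter.
Decoding qqxri: q−1=p, q−2=o, x−3=u, r−4=n, i−5=d.

pound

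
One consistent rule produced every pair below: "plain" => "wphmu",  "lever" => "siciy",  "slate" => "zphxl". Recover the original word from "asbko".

It's a Vigenère-style cipher with numeric key [7,4]: position i shifts by key[i mod 2].
Reversing it on asbko: a−7=t, s−4=o, b−7=u, k−4=g, o−7=h.

tough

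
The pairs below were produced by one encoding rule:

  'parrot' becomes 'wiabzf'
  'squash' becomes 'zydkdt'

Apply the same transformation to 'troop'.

azxya

In parrot: p→w is +7, a→i is +8, r→a is +9, r→b is +10 — the shift increases by 1 each position. The shift increases by 1 at each position, starting from +7: 7, 8, 9, ….
On troop: t+7=a, r+8=z, o+9=x, o+10=y, p+11=a.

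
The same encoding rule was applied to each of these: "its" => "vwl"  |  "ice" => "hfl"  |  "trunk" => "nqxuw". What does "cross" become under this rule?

The output letters match the input read backwards, each shifted +3: its reversed is sti. Two steps: reverse the string, then apply a Caesar shift of +3.
For cross: reverse → ssorc; then shift: s+3=v, s+3=v, o+3=r, r+3=u, c+3=f.

vvruf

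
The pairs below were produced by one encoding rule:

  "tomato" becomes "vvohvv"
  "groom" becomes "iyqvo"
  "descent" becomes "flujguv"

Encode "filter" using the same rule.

hpnagy

Shifts by position in tomato: pos 0: t→v (+2), pos 1: o→v (+7), pos 2: m→o (+2), pos 3: a→h (+7) — repeating every 2. The shifts repeat in a cycle of length 2: positions 0,1,… shift by +2, +7, then the pattern repeats.
Applying it to filter: f+2=h, i+7=p, l+2=n, t+7=a, e+2=g, r+7=y.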